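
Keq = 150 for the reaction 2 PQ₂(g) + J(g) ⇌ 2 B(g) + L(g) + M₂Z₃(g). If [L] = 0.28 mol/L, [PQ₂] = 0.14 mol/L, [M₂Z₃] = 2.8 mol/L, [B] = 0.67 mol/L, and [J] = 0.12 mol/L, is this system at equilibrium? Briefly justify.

yes, at equilibrium

Q = [B]²·[L]·[M₂Z₃] / ([PQ₂]²·[J]) = (0.67)²·(0.28)·(2.8) / ((0.14)²·(0.12)) = 150
Q = 150 = Keq; the system is at equilibrium.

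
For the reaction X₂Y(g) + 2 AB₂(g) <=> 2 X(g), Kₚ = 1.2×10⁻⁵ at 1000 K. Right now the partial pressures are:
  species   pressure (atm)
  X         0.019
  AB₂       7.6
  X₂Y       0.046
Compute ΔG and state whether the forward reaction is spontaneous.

Qₚ = P(X)² / (P(X₂Y)·P(AB₂)²) = (0.019)² / ((0.046)·(7.6)²) = 1.36×10⁻⁴
ΔG = RT ln(Qₚ/Kₚ) = (8.314 J mol⁻¹ K⁻¹)(1000 K) × ln(1.36×10⁻⁴/1.2×10⁻⁵)
   = (8.314 kJ/mol)(2.428) = 20.2 kJ/mol
ΔG > 0, so the forward reaction is non-spontaneous (proceeds in reverse).

ΔG = 20.2 kJ/mol; the forward reaction is non-spontaneous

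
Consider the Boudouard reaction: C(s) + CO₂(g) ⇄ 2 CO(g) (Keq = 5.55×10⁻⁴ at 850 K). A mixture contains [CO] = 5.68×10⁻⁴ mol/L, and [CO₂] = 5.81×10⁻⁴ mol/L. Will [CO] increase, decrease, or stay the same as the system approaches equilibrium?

(C is a pure solid — omitted from Q.)
Q = [CO]² / [CO₂] = (5.68×10⁻⁴)² / (5.81×10⁻⁴) = 5.55×10⁻⁴
Q = 5.55×10⁻⁴ = Keq; the system is at equilibrium.

stay the same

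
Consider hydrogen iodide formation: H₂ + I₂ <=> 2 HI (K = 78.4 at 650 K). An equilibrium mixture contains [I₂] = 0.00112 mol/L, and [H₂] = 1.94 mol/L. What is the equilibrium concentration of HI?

[HI] = 0.413 mol/L

At equilibrium, K = [HI]² / ([H₂]·[I₂]) = 78.4.
([HI])² / ((1.94)·(0.00112)) = 78.4
[HI]² = 0.170 ⇒ [HI] = 0.413 mol/L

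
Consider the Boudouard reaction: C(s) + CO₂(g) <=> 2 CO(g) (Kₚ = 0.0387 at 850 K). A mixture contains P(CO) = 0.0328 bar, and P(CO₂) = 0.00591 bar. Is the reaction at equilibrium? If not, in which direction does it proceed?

(C is a pure solid — omitted from Qₚ.)
Qₚ = P(CO)² / P(CO₂) = (0.0328)² / (0.00591) = 0.182
Qₚ = 0.182 > Kₚ = 0.0387, so the reverse reaction proceeds.

to the left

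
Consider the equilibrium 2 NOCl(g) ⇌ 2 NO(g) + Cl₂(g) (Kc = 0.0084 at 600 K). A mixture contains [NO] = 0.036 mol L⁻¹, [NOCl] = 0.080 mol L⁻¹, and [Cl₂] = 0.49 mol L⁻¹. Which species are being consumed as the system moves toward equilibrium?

NO, Cl₂ (products)

Qc = [NO]²·[Cl₂] / [NOCl]² = (0.036)²·(0.49) / (0.080)² = 0.099
Qc = 0.099 > Kc = 0.0084: net reverse reaction.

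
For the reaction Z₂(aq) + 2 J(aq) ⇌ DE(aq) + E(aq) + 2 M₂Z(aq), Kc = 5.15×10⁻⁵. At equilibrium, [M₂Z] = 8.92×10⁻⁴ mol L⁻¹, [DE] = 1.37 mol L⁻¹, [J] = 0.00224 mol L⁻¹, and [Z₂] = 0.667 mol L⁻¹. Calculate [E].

[E] = 1.58×10⁻⁴ mol L⁻¹

At equilibrium, Kc = [DE]·[E]·[M₂Z]² / ([Z₂]·[J]²) = 5.15×10⁻⁵.
(1.37)·([E])·(8.92×10⁻⁴)² / ((0.667)·(0.00224)²) = 5.15×10⁻⁵
[E] = 1.58×10⁻⁴ mol L⁻¹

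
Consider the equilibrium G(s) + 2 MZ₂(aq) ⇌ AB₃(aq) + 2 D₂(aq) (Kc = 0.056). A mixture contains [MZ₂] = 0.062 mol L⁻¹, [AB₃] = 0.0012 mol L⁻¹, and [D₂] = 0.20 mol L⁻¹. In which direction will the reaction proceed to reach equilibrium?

(G is a pure solid — omitted from Qc.)
Qc = [AB₃]·[D₂]² / [MZ₂]² = (0.0012)·(0.20)² / (0.062)² = 0.012
Qc = 0.012 < Kc = 0.056, so the forward reaction proceeds.

in the forward direction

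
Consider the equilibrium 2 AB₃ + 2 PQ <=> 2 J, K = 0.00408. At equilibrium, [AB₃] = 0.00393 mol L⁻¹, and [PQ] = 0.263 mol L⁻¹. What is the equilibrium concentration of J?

At equilibrium, K = [J]² / ([AB₃]²·[PQ]²) = 0.00408.
([J])² / ((0.00393)²·(0.263)²) = 0.00408
[J]² = 4.36×10⁻⁹ ⇒ [J] = 6.60×10⁻⁵ mol L⁻¹

[J] = 6.60×10⁻⁵ mol L⁻¹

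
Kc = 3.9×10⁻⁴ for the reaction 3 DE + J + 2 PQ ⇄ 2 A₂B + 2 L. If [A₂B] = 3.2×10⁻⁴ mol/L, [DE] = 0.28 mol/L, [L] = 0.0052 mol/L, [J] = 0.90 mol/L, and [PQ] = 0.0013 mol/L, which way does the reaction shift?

forward (toward products)

Qc = [A₂B]²·[L]² / ([DE]³·[J]·[PQ]²) = (3.2×10⁻⁴)²·(0.0052)² / ((0.28)³·(0.90)·(0.0013)²) = 8.3×10⁻⁵
Qc = 8.3×10⁻⁵ < Kc = 3.9×10⁻⁴, so the forward reaction proceeds.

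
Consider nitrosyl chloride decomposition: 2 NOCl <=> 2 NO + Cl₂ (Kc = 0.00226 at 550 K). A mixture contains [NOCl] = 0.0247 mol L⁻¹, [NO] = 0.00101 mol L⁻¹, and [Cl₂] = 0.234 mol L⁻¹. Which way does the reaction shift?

Qc = [NO]²·[Cl₂] / [NOCl]² = (0.00101)²·(0.234) / (0.0247)² = 3.91×10⁻⁴
Qc = 3.91×10⁻⁴ < Kc = 0.00226, so the forward reaction proceeds.

in the forward direction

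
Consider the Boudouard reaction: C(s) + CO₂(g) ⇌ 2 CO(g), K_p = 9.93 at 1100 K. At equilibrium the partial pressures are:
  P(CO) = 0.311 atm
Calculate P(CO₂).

P(CO₂) = 0.00974 atm

(C is a pure solid — omitted from K_p.)
At equilibrium, K_p = P(CO)² / P(CO₂) = 9.93.
(0.311)² / (P(CO₂)) = 9.93
P(CO₂) = 0.00974 atm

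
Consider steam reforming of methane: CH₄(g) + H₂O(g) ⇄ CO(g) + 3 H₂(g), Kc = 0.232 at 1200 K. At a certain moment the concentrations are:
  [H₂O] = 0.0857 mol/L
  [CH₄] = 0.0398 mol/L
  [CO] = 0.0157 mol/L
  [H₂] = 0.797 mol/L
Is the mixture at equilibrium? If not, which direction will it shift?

Qc = [CO]·[H₂]³ / ([CH₄]·[H₂O]) = (0.0157)·(0.797)³ / ((0.0398)·(0.0857)) = 2.33
Qc = 2.33 > Kc = 0.232: net reverse reaction.

no; Q > K, reaction proceeds in reverse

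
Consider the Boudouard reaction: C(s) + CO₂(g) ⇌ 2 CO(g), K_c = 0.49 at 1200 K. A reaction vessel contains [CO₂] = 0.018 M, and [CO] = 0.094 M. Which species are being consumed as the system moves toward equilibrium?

(C is a pure solid — omitted from Q_c.)
Q_c = [CO]² / [CO₂] = (0.094)² / (0.018) = 0.49
Q_c = 0.49 = K_c; the system is at equilibrium.

none (at equilibrium)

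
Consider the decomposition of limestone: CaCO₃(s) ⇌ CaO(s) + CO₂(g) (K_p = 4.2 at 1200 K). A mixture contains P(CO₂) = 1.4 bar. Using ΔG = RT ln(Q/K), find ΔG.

ΔG = -11.0 kJ/mol

(CaCO₃, CaO are pure solids — omitted from Q_p.)
Q_p = P(CO₂) = 1.40
ΔG = RT ln(Q_p/K_p) = (8.314 J mol⁻¹ K⁻¹)(1200 K) × ln(1.40/4.2)
   = (9.977 kJ/mol)(-1.099) = -11.0 kJ/mol
ΔG < 0, so the forward reaction is spontaneous (proceeds forward).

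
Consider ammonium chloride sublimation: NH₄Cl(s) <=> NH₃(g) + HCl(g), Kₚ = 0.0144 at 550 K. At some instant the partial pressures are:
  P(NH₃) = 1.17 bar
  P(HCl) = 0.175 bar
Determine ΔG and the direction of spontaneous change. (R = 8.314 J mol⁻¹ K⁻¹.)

ΔG = 12.1 kJ/mol; the forward reaction is non-spontaneous

(NH₄Cl is a pure solid — omitted from Qₚ.)
Qₚ = P(NH₃)·P(HCl) = (1.17)·(0.175) = 0.205
ΔG = RT ln(Qₚ/Kₚ) = (8.314 J mol⁻¹ K⁻¹)(550 K) × ln(0.205/0.0144)
   = (4.573 kJ/mol)(2.656) = 12.1 kJ/mol
ΔG > 0, so the forward reaction is non-spontaneous (proceeds in reverse).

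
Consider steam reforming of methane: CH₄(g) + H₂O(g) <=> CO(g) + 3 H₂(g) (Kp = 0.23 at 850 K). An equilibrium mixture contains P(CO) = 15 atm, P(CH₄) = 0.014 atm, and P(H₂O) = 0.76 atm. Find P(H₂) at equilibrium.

At equilibrium, Kp = P(CO)·P(H₂)³ / (P(CH₄)·P(H₂O)) = 0.23.
(15)·(P(H₂))³ / ((0.014)·(0.76)) = 0.23
P(H₂)³ = 1.63×10⁻⁴ ⇒ P(H₂) = 0.055 atm

P(H₂) = 0.055 atm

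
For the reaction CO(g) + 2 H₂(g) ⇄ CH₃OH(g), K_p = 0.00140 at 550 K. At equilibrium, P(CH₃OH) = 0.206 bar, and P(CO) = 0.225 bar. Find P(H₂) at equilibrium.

At equilibrium, K_p = P(CH₃OH) / (P(CO)·P(H₂)²) = 0.00140.
(0.206) / ((0.225)·(P(H₂))²) = 0.00140
P(H₂)² = 654 ⇒ P(H₂) = 25.6 bar

P(H₂) = 25.6 bar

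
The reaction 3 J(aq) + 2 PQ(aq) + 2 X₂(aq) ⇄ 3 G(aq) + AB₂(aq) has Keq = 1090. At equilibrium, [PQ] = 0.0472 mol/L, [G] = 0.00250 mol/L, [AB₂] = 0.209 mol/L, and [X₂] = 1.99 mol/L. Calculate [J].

At equilibrium, Keq = [G]³·[AB₂] / ([J]³·[PQ]²·[X₂]²) = 1090.
(0.00250)³·(0.209) / (([J])³·(0.0472)²·(1.99)²) = 1090
[J]³ = 3.40×10⁻¹⁰ ⇒ [J] = 6.98×10⁻⁴ mol/L

[J] = 6.98×10⁻⁴ mol/L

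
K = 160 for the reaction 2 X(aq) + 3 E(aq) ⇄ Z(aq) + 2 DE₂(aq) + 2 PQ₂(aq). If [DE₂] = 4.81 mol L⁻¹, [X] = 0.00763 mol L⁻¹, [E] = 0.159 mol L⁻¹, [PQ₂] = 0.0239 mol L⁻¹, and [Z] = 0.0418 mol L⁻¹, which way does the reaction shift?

Q = [Z]·[DE₂]²·[PQ₂]² / ([X]²·[E]³) = (0.0418)·(4.81)²·(0.0239)² / ((0.00763)²·(0.159)³) = 2360
Q = 2360 > K = 160, so the reverse reaction proceeds.

reverse (toward reactants)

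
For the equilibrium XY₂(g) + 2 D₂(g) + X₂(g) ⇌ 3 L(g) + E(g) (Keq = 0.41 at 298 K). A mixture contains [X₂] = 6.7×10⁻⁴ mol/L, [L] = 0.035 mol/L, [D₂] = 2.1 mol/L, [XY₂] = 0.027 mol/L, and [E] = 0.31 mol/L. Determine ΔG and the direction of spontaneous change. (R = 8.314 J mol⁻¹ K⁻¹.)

ΔG = -2.23 kJ/mol; the forward reaction is spontaneous

Q = [L]³·[E] / ([XY₂]·[D₂]²·[X₂]) = (0.035)³·(0.31) / ((0.027)·(2.1)²·(6.7×10⁻⁴)) = 0.167
ΔG = RT ln(Q/Keq) = (8.314 J mol⁻¹ K⁻¹)(298 K) × ln(0.167/0.41)
   = (2.478 kJ/mol)(-0.8982) = -2.23 kJ/mol
ΔG < 0, so the forward reaction is spontaneous (proceeds forward).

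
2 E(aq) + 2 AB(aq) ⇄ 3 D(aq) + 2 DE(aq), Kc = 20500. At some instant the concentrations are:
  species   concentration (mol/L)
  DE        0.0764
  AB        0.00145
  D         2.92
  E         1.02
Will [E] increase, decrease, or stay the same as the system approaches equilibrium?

increase

Qc = [D]³·[DE]² / ([E]²·[AB]²) = (2.92)³·(0.0764)² / ((1.02)²·(0.00145)²) = 66400
Qc = 66400 > Kc = 20500: net reverse reaction.
E is a reactant, so it increases.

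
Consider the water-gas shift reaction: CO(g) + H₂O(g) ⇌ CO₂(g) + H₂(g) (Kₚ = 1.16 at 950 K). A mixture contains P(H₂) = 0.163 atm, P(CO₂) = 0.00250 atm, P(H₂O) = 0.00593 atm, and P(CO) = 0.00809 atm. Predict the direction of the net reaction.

Qₚ = P(CO₂)·P(H₂) / (P(CO)·P(H₂O)) = (0.00250)·(0.163) / ((0.00809)·(0.00593)) = 8.49
Qₚ = 8.49 > Kₚ = 1.16, so the reverse reaction proceeds.

reverse (toward reactants)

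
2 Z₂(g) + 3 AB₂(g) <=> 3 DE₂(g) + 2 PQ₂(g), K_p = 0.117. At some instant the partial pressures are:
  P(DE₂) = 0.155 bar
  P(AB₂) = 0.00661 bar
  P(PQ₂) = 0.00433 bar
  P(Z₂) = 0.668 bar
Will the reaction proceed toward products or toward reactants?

toward reactants

Q_p = P(DE₂)³·P(PQ₂)² / (P(Z₂)²·P(AB₂)³) = (0.155)³·(0.00433)² / ((0.668)²·(0.00661)³) = 0.542
Q_p = 0.542 > K_p = 0.117, so the reverse reaction proceeds.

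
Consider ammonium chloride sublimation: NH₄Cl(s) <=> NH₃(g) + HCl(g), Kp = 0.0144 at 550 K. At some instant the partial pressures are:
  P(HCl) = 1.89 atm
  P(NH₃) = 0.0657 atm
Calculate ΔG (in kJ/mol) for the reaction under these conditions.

(NH₄Cl is a pure solid — omitted from Qp.)
Qp = P(NH₃)·P(HCl) = (0.0657)·(1.89) = 0.124
ΔG = RT ln(Qp/Kp) = (8.314 J mol⁻¹ K⁻¹)(550 K) × ln(0.124/0.0144)
   = (4.573 kJ/mol)(2.153) = 9.85 kJ/mol
ΔG > 0, so the forward reaction is non-spontaneous (proceeds in reverse).

ΔG = 9.85 kJ/mol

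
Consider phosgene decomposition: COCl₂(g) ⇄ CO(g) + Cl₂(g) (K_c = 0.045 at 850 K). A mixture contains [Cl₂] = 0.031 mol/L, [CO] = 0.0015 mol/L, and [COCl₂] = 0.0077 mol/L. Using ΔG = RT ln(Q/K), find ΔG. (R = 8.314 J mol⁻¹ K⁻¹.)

Q_c = [CO]·[Cl₂] / [COCl₂] = (0.0015)·(0.031) / (0.0077) = 0.00604
ΔG = RT ln(Q_c/K_c) = (8.314 J mol⁻¹ K⁻¹)(850 K) × ln(0.00604/0.045)
   = (7.067 kJ/mol)(-2.008) = -14.2 kJ/mol
ΔG < 0, so the forward reaction is spontaneous (proceeds forward).

ΔG = -14.2 kJ/mol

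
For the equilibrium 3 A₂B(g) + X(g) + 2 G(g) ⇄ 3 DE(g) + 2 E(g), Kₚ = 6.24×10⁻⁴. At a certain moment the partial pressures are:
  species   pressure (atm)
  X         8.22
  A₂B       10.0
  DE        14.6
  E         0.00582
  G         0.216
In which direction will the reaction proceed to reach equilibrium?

forward (toward products)

Qₚ = P(DE)³·P(E)² / (P(A₂B)³·P(X)·P(G)²) = (14.6)³·(0.00582)² / ((10.0)³·(8.22)·(0.216)²) = 2.75×10⁻⁴
Qₚ = 2.75×10⁻⁴ < Kₚ = 6.24×10⁻⁴, so the forward reaction proceeds.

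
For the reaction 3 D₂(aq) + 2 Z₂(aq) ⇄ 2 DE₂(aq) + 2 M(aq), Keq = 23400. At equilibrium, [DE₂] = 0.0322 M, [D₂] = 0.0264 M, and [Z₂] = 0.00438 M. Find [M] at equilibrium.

At equilibrium, Keq = [DE₂]²·[M]² / ([D₂]³·[Z₂]²) = 23400.
(0.0322)²·([M])² / ((0.0264)³·(0.00438)²) = 23400
[M]² = 0.00797 ⇒ [M] = 0.0893 M

[M] = 0.0893 M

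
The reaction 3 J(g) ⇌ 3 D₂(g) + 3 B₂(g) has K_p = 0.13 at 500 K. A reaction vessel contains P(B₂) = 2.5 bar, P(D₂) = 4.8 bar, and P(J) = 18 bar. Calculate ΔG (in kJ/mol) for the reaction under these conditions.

ΔG = 3.42 kJ/mol

Q_p = P(D₂)³·P(B₂)³ / P(J)³ = (4.8)³·(2.5)³ / (18)³ = 0.296
ΔG = RT ln(Q_p/K_p) = (8.314 J mol⁻¹ K⁻¹)(500 K) × ln(0.296/0.13)
   = (4.157 kJ/mol)(0.8228) = 3.42 kJ/mol
ΔG > 0, so the forward reaction is non-spontaneous (proceeds in reverse).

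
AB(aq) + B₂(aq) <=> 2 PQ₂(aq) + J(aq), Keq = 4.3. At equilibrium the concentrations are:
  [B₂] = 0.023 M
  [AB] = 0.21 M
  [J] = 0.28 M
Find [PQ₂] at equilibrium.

At equilibrium, Keq = [PQ₂]²·[J] / ([AB]·[B₂]) = 4.3.
([PQ₂])²·(0.28) / ((0.21)·(0.023)) = 4.3
[PQ₂]² = 0.0742 ⇒ [PQ₂] = 0.27 M

[PQ₂] = 0.27 M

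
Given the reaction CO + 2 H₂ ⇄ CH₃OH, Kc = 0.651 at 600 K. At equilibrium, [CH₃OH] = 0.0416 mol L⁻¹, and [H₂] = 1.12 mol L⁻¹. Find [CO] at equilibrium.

[CO] = 0.0509 mol L⁻¹

At equilibrium, Kc = [CH₃OH] / ([CO]·[H₂]²) = 0.651.
(0.0416) / (([CO])·(1.12)²) = 0.651
[CO] = 0.0509 mol L⁻¹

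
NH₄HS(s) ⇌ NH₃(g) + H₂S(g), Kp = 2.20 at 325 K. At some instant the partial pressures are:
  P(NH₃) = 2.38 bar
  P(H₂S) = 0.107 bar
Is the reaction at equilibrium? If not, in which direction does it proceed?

to the right

(NH₄HS is a pure solid — omitted from Qp.)
Qp = P(NH₃)·P(H₂S) = (2.38)·(0.107) = 0.255
Qp = 0.255 < Kp = 2.20, so the forward reaction proceeds.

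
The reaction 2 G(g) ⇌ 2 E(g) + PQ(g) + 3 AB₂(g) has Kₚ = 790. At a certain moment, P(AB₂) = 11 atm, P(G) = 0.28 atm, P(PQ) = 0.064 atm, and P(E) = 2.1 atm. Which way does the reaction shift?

reverse (toward reactants)

Qₚ = P(E)²·P(PQ)·P(AB₂)³ / P(G)² = (2.1)²·(0.064)·(11)³ / (0.28)² = 4800
Qₚ = 4800 > Kₚ = 790, so the reverse reaction proceeds.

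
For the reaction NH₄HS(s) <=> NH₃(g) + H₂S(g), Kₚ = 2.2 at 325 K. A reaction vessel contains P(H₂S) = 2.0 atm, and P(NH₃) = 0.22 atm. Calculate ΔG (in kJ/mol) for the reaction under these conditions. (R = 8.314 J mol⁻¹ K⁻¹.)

(NH₄HS is a pure solid — omitted from Qₚ.)
Qₚ = P(NH₃)·P(H₂S) = (0.22)·(2.0) = 0.440
ΔG = RT ln(Qₚ/Kₚ) = (8.314 J mol⁻¹ K⁻¹)(325 K) × ln(0.440/2.2)
   = (2.702 kJ/mol)(-1.609) = -4.35 kJ/mol
ΔG < 0, so the forward reaction is spontaneous (proceeds forward).

ΔG = -4.35 kJ/mol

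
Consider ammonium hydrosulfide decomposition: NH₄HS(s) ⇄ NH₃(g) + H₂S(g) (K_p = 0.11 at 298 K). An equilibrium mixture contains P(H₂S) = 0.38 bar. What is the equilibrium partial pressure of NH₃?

(NH₄HS is a pure solid — omitted from K_p.)
At equilibrium, K_p = P(NH₃)·P(H₂S) = 0.11.
(P(NH₃))·(0.38) = 0.11
P(NH₃) = 0.289 = 0.29 bar

P(NH₃) = 0.29 bar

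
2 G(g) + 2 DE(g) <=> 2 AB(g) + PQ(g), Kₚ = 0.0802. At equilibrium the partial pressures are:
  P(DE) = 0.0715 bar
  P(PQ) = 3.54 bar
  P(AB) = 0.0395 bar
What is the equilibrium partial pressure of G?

P(G) = 3.67 bar

At equilibrium, Kₚ = P(AB)²·P(PQ) / (P(G)²·P(DE)²) = 0.0802.
(0.0395)²·(3.54) / ((P(G))²·(0.0715)²) = 0.0802
P(G)² = 13.5 ⇒ P(G) = 3.67 bar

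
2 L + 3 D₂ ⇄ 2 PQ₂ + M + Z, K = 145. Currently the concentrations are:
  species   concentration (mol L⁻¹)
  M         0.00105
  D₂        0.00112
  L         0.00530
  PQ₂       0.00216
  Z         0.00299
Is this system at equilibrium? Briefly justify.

Q = [PQ₂]²·[M]·[Z] / ([L]²·[D₂]³) = (0.00216)²·(0.00105)·(0.00299) / ((0.00530)²·(0.00112)³) = 371
Q = 371 > K = 145: net reverse reaction.

no; Q > K, reaction proceeds in reverse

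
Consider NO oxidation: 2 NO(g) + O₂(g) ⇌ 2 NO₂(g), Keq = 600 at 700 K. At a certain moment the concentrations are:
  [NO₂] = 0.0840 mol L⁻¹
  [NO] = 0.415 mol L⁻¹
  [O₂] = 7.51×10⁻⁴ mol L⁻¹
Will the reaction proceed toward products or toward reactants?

Q = [NO₂]² / ([NO]²·[O₂]) = (0.0840)² / ((0.415)²·(7.51×10⁻⁴)) = 54.6
Q = 54.6 < Keq = 600, so the forward reaction proceeds.

toward products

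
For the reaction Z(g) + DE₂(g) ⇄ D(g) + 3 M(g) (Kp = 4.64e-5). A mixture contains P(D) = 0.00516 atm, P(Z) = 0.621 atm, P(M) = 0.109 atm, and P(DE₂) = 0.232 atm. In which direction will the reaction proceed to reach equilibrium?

no net change (already at equilibrium)

Qp = P(D)·P(M)³ / (P(Z)·P(DE₂)) = (0.00516)·(0.109)³ / ((0.621)·(0.232)) = 4.64e-5
Qp = 4.64e-5 = Kp, so the system is already at equilibrium.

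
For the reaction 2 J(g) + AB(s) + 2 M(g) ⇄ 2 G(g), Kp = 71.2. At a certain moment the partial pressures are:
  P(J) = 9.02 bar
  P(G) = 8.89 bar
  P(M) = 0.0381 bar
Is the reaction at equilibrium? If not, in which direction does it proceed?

(AB is a pure solid — omitted from Qp.)
Qp = P(G)² / (P(J)²·P(M)²) = (8.89)² / ((9.02)²·(0.0381)²) = 669
Qp = 669 > Kp = 71.2, so the reverse reaction proceeds.

toward reactants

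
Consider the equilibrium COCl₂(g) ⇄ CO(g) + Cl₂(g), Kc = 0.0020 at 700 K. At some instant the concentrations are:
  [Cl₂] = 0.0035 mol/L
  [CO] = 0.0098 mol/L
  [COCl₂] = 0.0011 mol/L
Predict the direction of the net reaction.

Qc = [CO]·[Cl₂] / [COCl₂] = (0.0098)·(0.0035) / (0.0011) = 0.031
Qc = 0.031 > Kc = 0.0020, so the reverse reaction proceeds.

in the reverse direction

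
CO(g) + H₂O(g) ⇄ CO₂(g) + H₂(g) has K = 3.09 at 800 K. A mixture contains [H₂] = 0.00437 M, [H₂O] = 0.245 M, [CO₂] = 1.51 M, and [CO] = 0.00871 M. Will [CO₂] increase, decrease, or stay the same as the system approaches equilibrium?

Q = [CO₂]·[H₂] / ([CO]·[H₂O]) = (1.51)·(0.00437) / ((0.00871)·(0.245)) = 3.09
Q = 3.09 = K; the system is at equilibrium.

stay the same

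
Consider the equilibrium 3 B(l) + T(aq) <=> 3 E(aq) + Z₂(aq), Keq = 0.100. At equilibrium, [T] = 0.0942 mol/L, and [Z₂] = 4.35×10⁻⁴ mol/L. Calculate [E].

(B is a pure liquid — omitted from Keq.)
At equilibrium, Keq = [E]³·[Z₂] / [T] = 0.100.
([E])³·(4.35×10⁻⁴) / (0.0942) = 0.100
[E]³ = 21.7 ⇒ [E] = 2.79 mol/L

[E] = 2.79 mol/L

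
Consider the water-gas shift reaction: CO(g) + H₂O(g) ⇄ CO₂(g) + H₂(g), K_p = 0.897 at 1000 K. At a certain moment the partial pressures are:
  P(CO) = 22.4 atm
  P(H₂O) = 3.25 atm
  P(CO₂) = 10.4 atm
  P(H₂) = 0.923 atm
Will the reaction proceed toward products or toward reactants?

Q_p = P(CO₂)·P(H₂) / (P(CO)·P(H₂O)) = (10.4)·(0.923) / ((22.4)·(3.25)) = 0.132
Q_p = 0.132 < K_p = 0.897, so the forward reaction proceeds.

in the forward direction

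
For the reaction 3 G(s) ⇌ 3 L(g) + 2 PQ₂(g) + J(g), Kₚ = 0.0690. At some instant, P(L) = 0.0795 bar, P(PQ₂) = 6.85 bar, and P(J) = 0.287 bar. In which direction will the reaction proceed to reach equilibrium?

(G is a pure solid — omitted from Qₚ.)
Qₚ = P(L)³·P(PQ₂)²·P(J) = (0.0795)³·(6.85)²·(0.287) = 0.00677
Qₚ = 0.00677 < Kₚ = 0.0690, so the forward reaction proceeds.

toward products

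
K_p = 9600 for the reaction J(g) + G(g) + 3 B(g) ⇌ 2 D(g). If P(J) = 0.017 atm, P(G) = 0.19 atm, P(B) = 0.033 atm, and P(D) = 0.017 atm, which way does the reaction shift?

forward (toward products)

Q_p = P(D)² / (P(J)·P(G)·P(B)³) = (0.017)² / ((0.017)·(0.19)·(0.033)³) = 2500
Q_p = 2500 < K_p = 9600, so the forward reaction proceeds.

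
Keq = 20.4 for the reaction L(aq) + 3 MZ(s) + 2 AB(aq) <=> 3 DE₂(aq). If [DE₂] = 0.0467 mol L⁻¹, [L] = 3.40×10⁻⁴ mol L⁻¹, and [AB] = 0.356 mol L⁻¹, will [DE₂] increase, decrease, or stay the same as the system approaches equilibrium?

(MZ is a pure solid — omitted from Q.)
Q = [DE₂]³ / ([L]·[AB]²) = (0.0467)³ / ((3.40×10⁻⁴)·(0.356)²) = 2.36
Q = 2.36 < Keq = 20.4: net forward reaction.
DE₂ is a product, so it increases.

increase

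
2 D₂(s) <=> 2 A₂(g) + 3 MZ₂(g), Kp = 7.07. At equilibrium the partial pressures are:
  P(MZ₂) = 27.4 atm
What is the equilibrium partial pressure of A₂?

(D₂ is a pure solid — omitted from Kp.)
At equilibrium, Kp = P(A₂)²·P(MZ₂)³ = 7.07.
(P(A₂))²·(27.4)³ = 7.07
P(A₂)² = 3.44×10⁻⁴ ⇒ P(A₂) = 0.0185 atm

P(A₂) = 0.0185 atm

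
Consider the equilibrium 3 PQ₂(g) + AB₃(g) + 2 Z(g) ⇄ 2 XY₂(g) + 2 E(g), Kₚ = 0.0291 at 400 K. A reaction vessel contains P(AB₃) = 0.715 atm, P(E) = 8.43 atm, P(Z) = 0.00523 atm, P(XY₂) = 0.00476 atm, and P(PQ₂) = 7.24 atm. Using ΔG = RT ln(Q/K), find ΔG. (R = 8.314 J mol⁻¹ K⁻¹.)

ΔG = 6.68 kJ/mol

Qₚ = P(XY₂)²·P(E)² / (P(PQ₂)³·P(AB₃)·P(Z)²) = (0.00476)²·(8.43)² / ((7.24)³·(0.715)·(0.00523)²) = 0.217
ΔG = RT ln(Qₚ/Kₚ) = (8.314 J mol⁻¹ K⁻¹)(400 K) × ln(0.217/0.0291)
   = (3.326 kJ/mol)(2.009) = 6.68 kJ/mol
ΔG > 0, so the forward reaction is non-spontaneous (proceeds in reverse).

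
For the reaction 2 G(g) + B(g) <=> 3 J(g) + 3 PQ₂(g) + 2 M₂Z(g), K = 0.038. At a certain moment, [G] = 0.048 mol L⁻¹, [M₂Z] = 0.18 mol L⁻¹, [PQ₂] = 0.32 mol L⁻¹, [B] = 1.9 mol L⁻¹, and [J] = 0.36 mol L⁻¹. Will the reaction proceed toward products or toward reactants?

Q = [J]³·[PQ₂]³·[M₂Z]² / ([G]²·[B]) = (0.36)³·(0.32)³·(0.18)² / ((0.048)²·(1.9)) = 0.011
Q = 0.011 < K = 0.038, so the forward reaction proceeds.

in the forward direction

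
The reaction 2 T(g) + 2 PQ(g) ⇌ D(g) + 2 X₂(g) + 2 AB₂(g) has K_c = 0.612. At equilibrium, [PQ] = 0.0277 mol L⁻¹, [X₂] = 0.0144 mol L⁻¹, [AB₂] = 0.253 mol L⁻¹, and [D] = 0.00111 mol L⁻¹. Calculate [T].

[T] = 0.00560 mol L⁻¹

At equilibrium, K_c = [D]·[X₂]²·[AB₂]² / ([T]²·[PQ]²) = 0.612.
(0.00111)·(0.0144)²·(0.253)² / (([T])²·(0.0277)²) = 0.612
[T]² = 3.14×10⁻⁵ ⇒ [T] = 0.00560 mol L⁻¹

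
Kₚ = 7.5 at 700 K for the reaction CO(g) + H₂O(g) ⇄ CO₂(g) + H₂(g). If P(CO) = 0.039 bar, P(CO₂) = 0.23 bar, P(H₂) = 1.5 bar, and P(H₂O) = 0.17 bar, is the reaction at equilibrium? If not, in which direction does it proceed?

in the reverse direction

Qₚ = P(CO₂)·P(H₂) / (P(CO)·P(H₂O)) = (0.23)·(1.5) / ((0.039)·(0.17)) = 52
Qₚ = 52 > Kₚ = 7.5, so the reverse reaction proceeds.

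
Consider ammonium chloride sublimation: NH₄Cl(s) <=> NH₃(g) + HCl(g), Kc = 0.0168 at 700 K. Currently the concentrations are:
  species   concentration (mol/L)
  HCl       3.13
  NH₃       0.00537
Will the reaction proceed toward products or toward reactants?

at equilibrium

(NH₄Cl is a pure solid — omitted from Qc.)
Qc = [NH₃]·[HCl] = (0.00537)·(3.13) = 0.0168
Qc = 0.0168 = Kc, so the system is already at equilibrium.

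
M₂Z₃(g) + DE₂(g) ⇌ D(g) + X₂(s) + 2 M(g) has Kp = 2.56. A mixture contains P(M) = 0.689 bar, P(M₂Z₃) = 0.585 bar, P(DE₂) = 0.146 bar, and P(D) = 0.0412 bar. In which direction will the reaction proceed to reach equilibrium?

(X₂ is a pure solid — omitted from Qp.)
Qp = P(D)·P(M)² / (P(M₂Z₃)·P(DE₂)) = (0.0412)·(0.689)² / ((0.585)·(0.146)) = 0.229
Qp = 0.229 < Kp = 2.56, so the forward reaction proceeds.

to the right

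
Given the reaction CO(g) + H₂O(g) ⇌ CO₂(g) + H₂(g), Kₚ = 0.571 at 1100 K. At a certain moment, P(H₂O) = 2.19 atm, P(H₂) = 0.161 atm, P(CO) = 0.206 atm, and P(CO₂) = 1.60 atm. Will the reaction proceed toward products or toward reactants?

neither direction; the system is at equilibrium

Qₚ = P(CO₂)·P(H₂) / (P(CO)·P(H₂O)) = (1.60)·(0.161) / ((0.206)·(2.19)) = 0.571
Qₚ = 0.571 = Kₚ, so the system is already at equilibrium.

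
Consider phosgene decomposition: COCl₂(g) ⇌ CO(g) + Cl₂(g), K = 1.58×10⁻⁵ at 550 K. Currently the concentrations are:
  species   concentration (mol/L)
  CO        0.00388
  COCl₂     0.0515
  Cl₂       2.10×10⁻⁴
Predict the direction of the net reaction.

Q = [CO]·[Cl₂] / [COCl₂] = (0.00388)·(2.10×10⁻⁴) / (0.0515) = 1.58×10⁻⁵
Q = 1.58×10⁻⁵ = K, so the system is already at equilibrium.

at equilibrium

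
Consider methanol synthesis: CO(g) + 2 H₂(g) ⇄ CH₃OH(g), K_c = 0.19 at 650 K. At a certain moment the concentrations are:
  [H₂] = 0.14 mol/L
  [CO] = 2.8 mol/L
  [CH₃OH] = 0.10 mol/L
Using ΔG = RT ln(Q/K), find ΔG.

ΔG = 12.2 kJ/mol

Q_c = [CH₃OH] / ([CO]·[H₂]²) = (0.10) / ((2.8)·(0.14)²) = 1.82
ΔG = RT ln(Q_c/K_c) = (8.314 J mol⁻¹ K⁻¹)(650 K) × ln(1.82/0.19)
   = (5.404 kJ/mol)(2.260) = 12.2 kJ/mol
ΔG > 0, so the forward reaction is non-spontaneous (proceeds in reverse).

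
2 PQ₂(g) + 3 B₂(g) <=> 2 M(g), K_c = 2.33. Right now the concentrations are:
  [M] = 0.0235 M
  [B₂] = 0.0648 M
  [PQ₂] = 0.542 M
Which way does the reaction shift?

Q_c = [M]² / ([PQ₂]²·[B₂]³) = (0.0235)² / ((0.542)²·(0.0648)³) = 6.91
Q_c = 6.91 > K_c = 2.33, so the reverse reaction proceeds.

to the left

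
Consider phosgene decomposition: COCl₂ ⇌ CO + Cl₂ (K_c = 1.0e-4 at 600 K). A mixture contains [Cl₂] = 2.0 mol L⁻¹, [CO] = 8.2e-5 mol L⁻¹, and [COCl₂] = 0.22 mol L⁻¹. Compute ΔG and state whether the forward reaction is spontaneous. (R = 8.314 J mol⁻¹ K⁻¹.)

Q_c = [CO]·[Cl₂] / [COCl₂] = (8.2e-5)·(2.0) / (0.22) = 7.45e-4
ΔG = RT ln(Q_c/K_c) = (8.314 J mol⁻¹ K⁻¹)(600 K) × ln(7.45e-4/1.0e-4)
   = (4.988 kJ/mol)(2.008) = 10.0 kJ/mol
ΔG > 0, so the forward reaction is non-spontaneous (proceeds in reverse).

ΔG = 10.0 kJ/mol; the forward reaction is non-spontaneous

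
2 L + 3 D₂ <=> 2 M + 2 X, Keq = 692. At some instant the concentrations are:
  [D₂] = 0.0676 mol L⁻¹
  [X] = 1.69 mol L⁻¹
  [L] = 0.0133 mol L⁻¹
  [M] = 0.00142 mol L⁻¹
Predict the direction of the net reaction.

Q = [M]²·[X]² / ([L]²·[D₂]³) = (0.00142)²·(1.69)² / ((0.0133)²·(0.0676)³) = 105
Q = 105 < Keq = 692, so the forward reaction proceeds.

forward (toward products)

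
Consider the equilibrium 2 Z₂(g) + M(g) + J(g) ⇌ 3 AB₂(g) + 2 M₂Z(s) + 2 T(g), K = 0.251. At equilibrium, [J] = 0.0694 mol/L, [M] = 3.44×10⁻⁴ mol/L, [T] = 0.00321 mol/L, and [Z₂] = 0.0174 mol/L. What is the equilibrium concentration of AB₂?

[AB₂] = 0.0560 mol/L

(M₂Z is a pure solid — omitted from K.)
At equilibrium, K = [AB₂]³·[T]² / ([Z₂]²·[M]·[J]) = 0.251.
([AB₂])³·(0.00321)² / ((0.0174)²·(3.44×10⁻⁴)·(0.0694)) = 0.251
[AB₂]³ = 1.76×10⁻⁴ ⇒ [AB₂] = 0.0560 mol/L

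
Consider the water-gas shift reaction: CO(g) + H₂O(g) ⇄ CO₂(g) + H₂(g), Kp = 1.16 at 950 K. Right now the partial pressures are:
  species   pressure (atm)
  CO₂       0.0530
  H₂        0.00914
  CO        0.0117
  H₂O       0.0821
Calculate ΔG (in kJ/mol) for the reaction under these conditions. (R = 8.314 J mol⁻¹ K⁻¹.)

Qp = P(CO₂)·P(H₂) / (P(CO)·P(H₂O)) = (0.0530)·(0.00914) / ((0.0117)·(0.0821)) = 0.504
ΔG = RT ln(Qp/Kp) = (8.314 J mol⁻¹ K⁻¹)(950 K) × ln(0.504/1.16)
   = (7.898 kJ/mol)(-0.8336) = -6.58 kJ/mol
ΔG < 0, so the forward reaction is spontaneous (proceeds forward).

ΔG = -6.58 kJ/mol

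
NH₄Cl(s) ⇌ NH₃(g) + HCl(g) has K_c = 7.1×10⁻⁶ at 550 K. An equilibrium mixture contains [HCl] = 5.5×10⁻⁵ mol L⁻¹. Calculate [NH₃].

(NH₄Cl is a pure solid — omitted from K_c.)
At equilibrium, K_c = [NH₃]·[HCl] = 7.1×10⁻⁶.
([NH₃])·(5.5×10⁻⁵) = 7.1×10⁻⁶
[NH₃] = 0.129 = 0.13 mol L⁻¹

[NH₃] = 0.13 mol L⁻¹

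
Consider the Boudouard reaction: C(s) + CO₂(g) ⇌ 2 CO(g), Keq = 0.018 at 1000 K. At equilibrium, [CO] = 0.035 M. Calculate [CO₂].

(C is a pure solid — omitted from Keq.)
At equilibrium, Keq = [CO]² / [CO₂] = 0.018.
(0.035)² / ([CO₂]) = 0.018
[CO₂] = 0.0681 = 0.068 M

[CO₂] = 0.068 M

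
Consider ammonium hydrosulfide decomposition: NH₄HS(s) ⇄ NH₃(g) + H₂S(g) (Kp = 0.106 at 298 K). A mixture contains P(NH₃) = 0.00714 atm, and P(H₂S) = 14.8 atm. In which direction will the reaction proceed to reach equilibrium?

at equilibrium

(NH₄HS is a pure solid — omitted from Qp.)
Qp = P(NH₃)·P(H₂S) = (0.00714)·(14.8) = 0.106
Qp = 0.106 = Kp, so the system is already at equilibrium.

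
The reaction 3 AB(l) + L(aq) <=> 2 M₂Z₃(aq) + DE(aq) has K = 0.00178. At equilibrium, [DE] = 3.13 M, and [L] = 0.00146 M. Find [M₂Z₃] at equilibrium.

[M₂Z₃] = 9.11×10⁻⁴ M

(AB is a pure liquid — omitted from K.)
At equilibrium, K = [M₂Z₃]²·[DE] / [L] = 0.00178.
([M₂Z₃])²·(3.13) / (0.00146) = 0.00178
[M₂Z₃]² = 8.30×10⁻⁷ ⇒ [M₂Z₃] = 9.11×10⁻⁴ M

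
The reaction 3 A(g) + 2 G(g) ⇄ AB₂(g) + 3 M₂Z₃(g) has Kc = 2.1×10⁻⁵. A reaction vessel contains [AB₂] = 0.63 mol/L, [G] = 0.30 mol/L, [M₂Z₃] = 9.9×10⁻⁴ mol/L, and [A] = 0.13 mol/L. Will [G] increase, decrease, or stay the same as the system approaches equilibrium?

Qc = [AB₂]·[M₂Z₃]³ / ([A]³·[G]²) = (0.63)·(9.9×10⁻⁴)³ / ((0.13)³·(0.30)²) = 3.1×10⁻⁶
Qc = 3.1×10⁻⁶ < Kc = 2.1×10⁻⁵: net forward reaction.
G is a reactant, so it decreases.

decrease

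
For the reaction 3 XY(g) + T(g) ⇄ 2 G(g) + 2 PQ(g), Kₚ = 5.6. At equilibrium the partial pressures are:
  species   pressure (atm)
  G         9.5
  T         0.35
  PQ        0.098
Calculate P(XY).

At equilibrium, Kₚ = P(G)²·P(PQ)² / (P(XY)³·P(T)) = 5.6.
(9.5)²·(0.098)² / ((P(XY))³·(0.35)) = 5.6
P(XY)³ = 0.442 ⇒ P(XY) = 0.76 atm

P(XY) = 0.76 atm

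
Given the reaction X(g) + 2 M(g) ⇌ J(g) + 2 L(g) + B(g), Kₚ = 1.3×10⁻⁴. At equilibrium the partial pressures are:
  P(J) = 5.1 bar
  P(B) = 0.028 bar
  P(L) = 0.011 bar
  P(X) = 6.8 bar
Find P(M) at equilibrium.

P(M) = 0.14 bar

At equilibrium, Kₚ = P(J)·P(L)²·P(B) / (P(X)·P(M)²) = 1.3×10⁻⁴.
(5.1)·(0.011)²·(0.028) / ((6.8)·(P(M))²) = 1.3×10⁻⁴
P(M)² = 0.0195 ⇒ P(M) = 0.14 bar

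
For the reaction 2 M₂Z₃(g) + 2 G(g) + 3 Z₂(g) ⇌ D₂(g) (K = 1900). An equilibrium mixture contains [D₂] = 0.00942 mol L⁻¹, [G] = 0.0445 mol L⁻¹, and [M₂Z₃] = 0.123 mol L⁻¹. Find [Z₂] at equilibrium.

At equilibrium, K = [D₂] / ([M₂Z₃]²·[G]²·[Z₂]³) = 1900.
(0.00942) / ((0.123)²·(0.0445)²·([Z₂])³) = 1900
[Z₂]³ = 0.165 ⇒ [Z₂] = 0.549 mol L⁻¹

[Z₂] = 0.549 mol L⁻¹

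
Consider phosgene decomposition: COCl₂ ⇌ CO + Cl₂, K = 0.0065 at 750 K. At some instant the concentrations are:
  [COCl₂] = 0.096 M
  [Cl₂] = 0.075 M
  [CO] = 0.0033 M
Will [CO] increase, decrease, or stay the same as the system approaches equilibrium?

increase

Q = [CO]·[Cl₂] / [COCl₂] = (0.0033)·(0.075) / (0.096) = 0.0026
Q = 0.0026 < K = 0.0065: net forward reaction.
CO is a product, so it increases.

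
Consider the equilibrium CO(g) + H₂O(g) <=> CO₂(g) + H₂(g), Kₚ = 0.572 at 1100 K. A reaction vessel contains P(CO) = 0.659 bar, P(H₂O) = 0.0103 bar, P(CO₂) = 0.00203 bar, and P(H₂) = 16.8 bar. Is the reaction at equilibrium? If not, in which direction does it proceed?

Qₚ = P(CO₂)·P(H₂) / (P(CO)·P(H₂O)) = (0.00203)·(16.8) / ((0.659)·(0.0103)) = 5.02
Qₚ = 5.02 > Kₚ = 0.572, so the reverse reaction proceeds.

toward reactants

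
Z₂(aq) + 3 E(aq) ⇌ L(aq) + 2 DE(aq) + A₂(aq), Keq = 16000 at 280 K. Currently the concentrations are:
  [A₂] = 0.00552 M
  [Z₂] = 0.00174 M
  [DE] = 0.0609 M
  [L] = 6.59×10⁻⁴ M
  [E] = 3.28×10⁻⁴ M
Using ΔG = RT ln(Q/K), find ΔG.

Q = [L]·[DE]²·[A₂] / ([Z₂]·[E]³) = (6.59×10⁻⁴)·(0.0609)²·(0.00552) / ((0.00174)·(3.28×10⁻⁴)³) = 2.20×10⁵
ΔG = RT ln(Q/Keq) = (8.314 J mol⁻¹ K⁻¹)(280 K) × ln(2.20×10⁵/16000)
   = (2.328 kJ/mol)(2.621) = 6.10 kJ/mol
ΔG > 0, so the forward reaction is non-spontaneous (proceeds in reverse).

ΔG = 6.10 kJ/mol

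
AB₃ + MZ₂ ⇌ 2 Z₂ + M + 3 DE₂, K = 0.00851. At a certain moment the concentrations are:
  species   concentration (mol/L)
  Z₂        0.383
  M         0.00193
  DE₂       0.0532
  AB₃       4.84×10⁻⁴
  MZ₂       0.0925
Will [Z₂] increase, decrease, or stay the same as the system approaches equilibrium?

Q = [Z₂]²·[M]·[DE₂]³ / ([AB₃]·[MZ₂]) = (0.383)²·(0.00193)·(0.0532)³ / ((4.84×10⁻⁴)·(0.0925)) = 9.52×10⁻⁴
Q = 9.52×10⁻⁴ < K = 0.00851: net forward reaction.
Z₂ is a product, so it increases.

increase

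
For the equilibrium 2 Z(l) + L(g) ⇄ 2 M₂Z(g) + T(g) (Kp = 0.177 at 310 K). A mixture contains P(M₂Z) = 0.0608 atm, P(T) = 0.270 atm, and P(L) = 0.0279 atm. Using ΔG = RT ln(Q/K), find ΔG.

ΔG = -4.12 kJ/mol

(Z is a pure liquid — omitted from Qp.)
Qp = P(M₂Z)²·P(T) / P(L) = (0.0608)²·(0.270) / (0.0279) = 0.0358
ΔG = RT ln(Qp/Kp) = (8.314 J mol⁻¹ K⁻¹)(310 K) × ln(0.0358/0.177)
   = (2.577 kJ/mol)(-1.598) = -4.12 kJ/mol
ΔG < 0, so the forward reaction is spontaneous (proceeds forward).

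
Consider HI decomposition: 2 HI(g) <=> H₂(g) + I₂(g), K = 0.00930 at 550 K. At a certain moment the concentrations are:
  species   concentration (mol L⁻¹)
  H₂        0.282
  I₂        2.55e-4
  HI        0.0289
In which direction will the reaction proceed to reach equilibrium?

reverse (toward reactants)

Q = [H₂]·[I₂] / [HI]² = (0.282)·(2.55e-4) / (0.0289)² = 0.0861
Q = 0.0861 > K = 0.00930, so the reverse reaction proceeds.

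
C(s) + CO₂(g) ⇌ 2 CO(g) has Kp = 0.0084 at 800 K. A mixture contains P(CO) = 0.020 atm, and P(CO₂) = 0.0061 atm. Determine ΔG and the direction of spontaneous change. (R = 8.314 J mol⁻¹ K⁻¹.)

(C is a pure solid — omitted from Qp.)
Qp = P(CO)² / P(CO₂) = (0.020)² / (0.0061) = 0.0656
ΔG = RT ln(Qp/Kp) = (8.314 J mol⁻¹ K⁻¹)(800 K) × ln(0.0656/0.0084)
   = (6.651 kJ/mol)(2.055) = 13.7 kJ/mol
ΔG > 0, so the forward reaction is non-spontaneous (proceeds in reverse).

ΔG = 13.7 kJ/mol; the forward reaction is non-spontaneous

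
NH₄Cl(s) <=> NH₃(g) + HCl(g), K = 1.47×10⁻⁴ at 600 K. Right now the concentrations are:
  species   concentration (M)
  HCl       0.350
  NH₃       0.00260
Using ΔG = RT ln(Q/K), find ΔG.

ΔG = 9.09 kJ/mol

(NH₄Cl is a pure solid — omitted from Q.)
Q = [NH₃]·[HCl] = (0.00260)·(0.350) = 9.10×10⁻⁴
ΔG = RT ln(Q/K) = (8.314 J mol⁻¹ K⁻¹)(600 K) × ln(9.10×10⁻⁴/1.47×10⁻⁴)
   = (4.988 kJ/mol)(1.823) = 9.09 kJ/mol
ΔG > 0, so the forward reaction is non-spontaneous (proceeds in reverse).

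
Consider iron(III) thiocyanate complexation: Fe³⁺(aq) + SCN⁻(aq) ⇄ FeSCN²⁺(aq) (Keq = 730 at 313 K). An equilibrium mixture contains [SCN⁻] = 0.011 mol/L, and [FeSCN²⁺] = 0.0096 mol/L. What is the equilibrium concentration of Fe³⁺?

At equilibrium, Keq = [FeSCN²⁺] / ([Fe³⁺]·[SCN⁻]) = 730.
(0.0096) / (([Fe³⁺])·(0.011)) = 730
[Fe³⁺] = 0.00120 = 0.0012 mol/L

[Fe³⁺] = 0.0012 mol/L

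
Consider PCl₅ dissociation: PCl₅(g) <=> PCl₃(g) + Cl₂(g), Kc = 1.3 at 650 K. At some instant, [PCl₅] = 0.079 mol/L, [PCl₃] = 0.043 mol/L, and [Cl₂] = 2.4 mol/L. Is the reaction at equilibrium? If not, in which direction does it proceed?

Qc = [PCl₃]·[Cl₂] / [PCl₅] = (0.043)·(2.4) / (0.079) = 1.3
Qc = 1.3 = Kc, so the system is already at equilibrium.

neither direction; the system is at equilibrium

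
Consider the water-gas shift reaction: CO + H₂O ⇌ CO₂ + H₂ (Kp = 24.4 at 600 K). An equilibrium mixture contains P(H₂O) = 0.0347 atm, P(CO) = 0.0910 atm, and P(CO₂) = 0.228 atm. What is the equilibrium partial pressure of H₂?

P(H₂) = 0.338 atm

At equilibrium, Kp = P(CO₂)·P(H₂) / (P(CO)·P(H₂O)) = 24.4.
(0.228)·(P(H₂)) / ((0.0910)·(0.0347)) = 24.4
P(H₂) = 0.338 atm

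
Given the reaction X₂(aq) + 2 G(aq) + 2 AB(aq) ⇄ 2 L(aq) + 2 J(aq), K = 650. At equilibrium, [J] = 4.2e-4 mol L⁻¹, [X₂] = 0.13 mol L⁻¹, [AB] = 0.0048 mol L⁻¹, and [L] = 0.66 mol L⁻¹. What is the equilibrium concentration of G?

[G] = 0.0063 mol L⁻¹

At equilibrium, K = [L]²·[J]² / ([X₂]·[G]²·[AB]²) = 650.
(0.66)²·(4.2e-4)² / ((0.13)·([G])²·(0.0048)²) = 650
[G]² = 3.95e-5 ⇒ [G] = 0.0063 mol L⁻¹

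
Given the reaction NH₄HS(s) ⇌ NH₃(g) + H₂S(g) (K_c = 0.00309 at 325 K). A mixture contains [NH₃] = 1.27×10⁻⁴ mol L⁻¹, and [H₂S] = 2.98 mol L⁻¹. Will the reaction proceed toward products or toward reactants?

(NH₄HS is a pure solid — omitted from Q_c.)
Q_c = [NH₃]·[H₂S] = (1.27×10⁻⁴)·(2.98) = 3.78×10⁻⁴
Q_c = 3.78×10⁻⁴ < K_c = 0.00309, so the forward reaction proceeds.

in the forward direction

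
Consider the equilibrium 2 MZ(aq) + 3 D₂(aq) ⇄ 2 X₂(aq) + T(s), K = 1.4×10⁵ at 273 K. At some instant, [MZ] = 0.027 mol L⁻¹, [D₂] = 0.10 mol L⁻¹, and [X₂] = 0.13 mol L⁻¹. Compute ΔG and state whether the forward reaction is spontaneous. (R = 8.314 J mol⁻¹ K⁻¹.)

ΔG = -4.08 kJ/mol; the forward reaction is spontaneous

(T is a pure solid — omitted from Q.)
Q = [X₂]² / ([MZ]²·[D₂]³) = (0.13)² / ((0.027)²·(0.10)³) = 23200
ΔG = RT ln(Q/K) = (8.314 J mol⁻¹ K⁻¹)(273 K) × ln(23200/1.4×10⁵)
   = (2.270 kJ/mol)(-1.797) = -4.08 kJ/mol
ΔG < 0, so the forward reaction is spontaneous (proceeds forward).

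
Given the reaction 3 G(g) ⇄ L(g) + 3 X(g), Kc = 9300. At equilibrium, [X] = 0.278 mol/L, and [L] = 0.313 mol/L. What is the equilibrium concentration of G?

At equilibrium, Kc = [L]·[X]³ / [G]³ = 9300.
(0.313)·(0.278)³ / ([G])³ = 9300
[G]³ = 7.23×10⁻⁷ ⇒ [G] = 0.00898 mol/L

[G] = 0.00898 mol/L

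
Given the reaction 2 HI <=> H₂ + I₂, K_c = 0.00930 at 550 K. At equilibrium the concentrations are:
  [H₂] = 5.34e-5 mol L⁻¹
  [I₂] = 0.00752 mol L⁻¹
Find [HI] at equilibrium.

[HI] = 0.00657 mol L⁻¹

At equilibrium, K_c = [H₂]·[I₂] / [HI]² = 0.00930.
(5.34e-5)·(0.00752) / ([HI])² = 0.00930
[HI]² = 4.32e-5 ⇒ [HI] = 0.00657 mol L⁻¹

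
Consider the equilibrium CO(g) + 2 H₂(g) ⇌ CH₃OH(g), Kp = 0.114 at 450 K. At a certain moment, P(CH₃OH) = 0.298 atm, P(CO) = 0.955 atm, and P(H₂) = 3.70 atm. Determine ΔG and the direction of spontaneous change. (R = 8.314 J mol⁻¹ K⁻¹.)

Qp = P(CH₃OH) / (P(CO)·P(H₂)²) = (0.298) / ((0.955)·(3.70)²) = 0.0228
ΔG = RT ln(Qp/Kp) = (8.314 J mol⁻¹ K⁻¹)(450 K) × ln(0.0228/0.114)
   = (3.741 kJ/mol)(-1.609) = -6.02 kJ/mol
ΔG < 0, so the forward reaction is spontaneous (proceeds forward).

ΔG = -6.02 kJ/mol; the forward reaction is spontaneous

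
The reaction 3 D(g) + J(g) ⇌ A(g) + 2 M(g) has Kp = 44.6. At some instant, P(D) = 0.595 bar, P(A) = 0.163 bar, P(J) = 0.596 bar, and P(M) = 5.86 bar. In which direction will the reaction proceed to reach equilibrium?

Qp = P(A)·P(M)² / (P(D)³·P(J)) = (0.163)·(5.86)² / ((0.595)³·(0.596)) = 44.6
Qp = 44.6 = Kp, so the system is already at equilibrium.

neither direction; the system is at equilibrium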